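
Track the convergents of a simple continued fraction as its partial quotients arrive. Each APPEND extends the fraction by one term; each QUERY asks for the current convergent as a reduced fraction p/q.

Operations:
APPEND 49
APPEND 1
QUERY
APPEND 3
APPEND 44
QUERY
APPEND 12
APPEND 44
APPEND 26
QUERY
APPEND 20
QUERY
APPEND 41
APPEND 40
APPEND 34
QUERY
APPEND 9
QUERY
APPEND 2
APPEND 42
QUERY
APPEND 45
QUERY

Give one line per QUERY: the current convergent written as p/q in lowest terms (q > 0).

50/1
8806/177
121451251/2441162
2433692150/48917049
136050496347861/2734605852397
1228453013998939/24691823195462
110132627036519977/2213658417414944
4958561173167744704/99666747035915801

APPEND 49: p_0 = 49·1 + 0 = 49, q_0 = 49·0 + 1 = 1 → 49/1
APPEND 1: p_1 = 1·49 + 1 = 50, q_1 = 1·1 + 0 = 1 → 50/1
APPEND 3: p_2 = 3·50 + 49 = 199, q_2 = 3·1 + 1 = 4 → 199/4
APPEND 44: p_3 = 44·199 + 50 = 8806, q_3 = 44·4 + 1 = 177 → 8806/177
APPEND 12: p_4 = 12·8806 + 199 = 105871, q_4 = 12·177 + 4 = 2128 → 105871/2128
APPEND 44: p_5 = 44·105871 + 8806 = 4667130, q_5 = 44·2128 + 177 = 93809 → 4667130/93809
APPEND 26: p_6 = 26·4667130 + 105871 = 121451251, q_6 = 26·93809 + 2128 = 2441162 → 121451251/2441162
APPEND 20: p_7 = 20·121451251 + 4667130 = 2433692150, q_7 = 20·2441162 + 93809 = 48917049 → 2433692150/48917049
APPEND 41: p_8 = 41·2433692150 + 121451251 = 99902829401, q_8 = 41·48917049 + 2441162 = 2008040171 → 99902829401/2008040171
APPEND 40: p_9 = 40·99902829401 + 2433692150 = 3998546868190, q_9 = 40·2008040171 + 48917049 = 80370523889 → 3998546868190/80370523889
APPEND 34: p_10 = 34·3998546868190 + 99902829401 = 136050496347861, q_10 = 34·80370523889 + 2008040171 = 2734605852397 → 136050496347861/2734605852397
APPEND 9: p_11 = 9·136050496347861 + 3998546868190 = 1228453013998939, q_11 = 9·2734605852397 + 80370523889 = 24691823195462 → 1228453013998939/24691823195462
APPEND 2: p_12 = 2·1228453013998939 + 136050496347861 = 2592956524345739, q_12 = 2·24691823195462 + 2734605852397 = 52118252243321 → 2592956524345739/52118252243321
APPEND 42: p_13 = 42·2592956524345739 + 1228453013998939 = 110132627036519977, q_13 = 42·52118252243321 + 24691823195462 = 2213658417414944 → 110132627036519977/2213658417414944
APPEND 45: p_14 = 45·110132627036519977 + 2592956524345739 = 4958561173167744704, q_14 = 45·2213658417414944 + 52118252243321 = 99666747035915801 → 4958561173167744704/99666747035915801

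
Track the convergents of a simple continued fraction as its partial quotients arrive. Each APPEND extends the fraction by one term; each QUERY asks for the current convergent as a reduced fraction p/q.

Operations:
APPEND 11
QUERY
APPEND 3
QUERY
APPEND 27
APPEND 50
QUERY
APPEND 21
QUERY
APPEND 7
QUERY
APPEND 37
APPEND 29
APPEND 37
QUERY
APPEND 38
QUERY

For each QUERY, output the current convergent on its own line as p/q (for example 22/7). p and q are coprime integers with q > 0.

11/1
34/3
46484/4103
977093/86245
6886135/607818
274945417507/24268588080
10455349909953/922861644677

APPEND 11: p_0 = 11·1 + 0 = 11, q_0 = 11·0 + 1 = 1 → 11/1
APPEND 3: p_1 = 3·11 + 1 = 34, q_1 = 3·1 + 0 = 3 → 34/3
APPEND 27: p_2 = 27·34 + 11 = 929, q_2 = 27·3 + 1 = 82 → 929/82
APPEND 50: p_3 = 50·929 + 34 = 46484, q_3 = 50·82 + 3 = 4103 → 46484/4103
APPEND 21: p_4 = 21·46484 + 929 = 977093, q_4 = 21·4103 + 82 = 86245 → 977093/86245
APPEND 7: p_5 = 7·977093 + 46484 = 6886135, q_5 = 7·86245 + 4103 = 607818 → 6886135/607818
APPEND 37: p_6 = 37·6886135 + 977093 = 255764088, q_6 = 37·607818 + 86245 = 22575511 → 255764088/22575511
APPEND 29: p_7 = 29·255764088 + 6886135 = 7424044687, q_7 = 29·22575511 + 607818 = 655297637 → 7424044687/655297637
APPEND 37: p_8 = 37·7424044687 + 255764088 = 274945417507, q_8 = 37·655297637 + 22575511 = 24268588080 → 274945417507/24268588080
APPEND 38: p_9 = 38·274945417507 + 7424044687 = 10455349909953, q_9 = 38·24268588080 + 655297637 = 922861644677 → 10455349909953/922861644677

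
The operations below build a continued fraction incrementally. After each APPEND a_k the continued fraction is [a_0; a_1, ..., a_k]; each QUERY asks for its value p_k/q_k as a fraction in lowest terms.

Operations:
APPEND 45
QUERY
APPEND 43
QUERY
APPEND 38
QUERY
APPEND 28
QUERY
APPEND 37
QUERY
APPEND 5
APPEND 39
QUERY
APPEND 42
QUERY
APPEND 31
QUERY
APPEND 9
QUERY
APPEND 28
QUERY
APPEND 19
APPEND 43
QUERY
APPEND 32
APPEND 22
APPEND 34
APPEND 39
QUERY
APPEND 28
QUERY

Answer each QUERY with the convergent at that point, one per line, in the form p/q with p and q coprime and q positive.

45/1
1936/43
73613/1635
2063100/45823
76408313/1697086
15056490248/334415953
632756695081/14054001279
19630514037759/436008455602
177307383034912/3938130101697
4984237239015295/110703651303118
4084730278985012526/90724926360323495
3829279448102099796982319/85051171610892524446372
107317937306498370905966217/2383611963160812309868717

APPEND 45: p_0 = 45·1 + 0 = 45, q_0 = 45·0 + 1 = 1 → 45/1
APPEND 43: p_1 = 43·45 + 1 = 1936, q_1 = 43·1 + 0 = 43 → 1936/43
APPEND 38: p_2 = 38·1936 + 45 = 73613, q_2 = 38·43 + 1 = 1635 → 73613/1635
APPEND 28: p_3 = 28·73613 + 1936 = 2063100, q_3 = 28·1635 + 43 = 45823 → 2063100/45823
APPEND 37: p_4 = 37·2063100 + 73613 = 76408313, q_4 = 37·45823 + 1635 = 1697086 → 76408313/1697086
APPEND 5: p_5 = 5·76408313 + 2063100 = 384104665, q_5 = 5·1697086 + 45823 = 8531253 → 384104665/8531253
APPEND 39: p_6 = 39·384104665 + 76408313 = 15056490248, q_6 = 39·8531253 + 1697086 = 334415953 → 15056490248/334415953
APPEND 42: p_7 = 42·15056490248 + 384104665 = 632756695081, q_7 = 42·334415953 + 8531253 = 14054001279 → 632756695081/14054001279
APPEND 31: p_8 = 31·632756695081 + 15056490248 = 19630514037759, q_8 = 31·14054001279 + 334415953 = 436008455602 → 19630514037759/436008455602
APPEND 9: p_9 = 9·19630514037759 + 632756695081 = 177307383034912, q_9 = 9·436008455602 + 14054001279 = 3938130101697 → 177307383034912/3938130101697
APPEND 28: p_10 = 28·177307383034912 + 19630514037759 = 4984237239015295, q_10 = 28·3938130101697 + 436008455602 = 110703651303118 → 4984237239015295/110703651303118
APPEND 19: p_11 = 19·4984237239015295 + 177307383034912 = 94877814924325517, q_11 = 19·110703651303118 + 3938130101697 = 2107307504860939 → 94877814924325517/2107307504860939
APPEND 43: p_12 = 43·94877814924325517 + 4984237239015295 = 4084730278985012526, q_12 = 43·2107307504860939 + 110703651303118 = 90724926360323495 → 4084730278985012526/90724926360323495
APPEND 32: p_13 = 32·4084730278985012526 + 94877814924325517 = 130806246742444726349, q_13 = 32·90724926360323495 + 2107307504860939 = 2905304951035212779 → 130806246742444726349/2905304951035212779
APPEND 22: p_14 = 22·130806246742444726349 + 4084730278985012526 = 2881822158612768992204, q_14 = 22·2905304951035212779 + 90724926360323495 = 64007433849135004633 → 2881822158612768992204/64007433849135004633
APPEND 34: p_15 = 34·2881822158612768992204 + 130806246742444726349 = 98112759639576590461285, q_15 = 34·64007433849135004633 + 2905304951035212779 = 2179158055821625370301 → 98112759639576590461285/2179158055821625370301
APPEND 39: p_16 = 39·98112759639576590461285 + 2881822158612768992204 = 3829279448102099796982319, q_16 = 39·2179158055821625370301 + 64007433849135004633 = 85051171610892524446372 → 3829279448102099796982319/85051171610892524446372
APPEND 28: p_17 = 28·3829279448102099796982319 + 98112759639576590461285 = 107317937306498370905966217, q_17 = 28·85051171610892524446372 + 2179158055821625370301 = 2383611963160812309868717 → 107317937306498370905966217/2383611963160812309868717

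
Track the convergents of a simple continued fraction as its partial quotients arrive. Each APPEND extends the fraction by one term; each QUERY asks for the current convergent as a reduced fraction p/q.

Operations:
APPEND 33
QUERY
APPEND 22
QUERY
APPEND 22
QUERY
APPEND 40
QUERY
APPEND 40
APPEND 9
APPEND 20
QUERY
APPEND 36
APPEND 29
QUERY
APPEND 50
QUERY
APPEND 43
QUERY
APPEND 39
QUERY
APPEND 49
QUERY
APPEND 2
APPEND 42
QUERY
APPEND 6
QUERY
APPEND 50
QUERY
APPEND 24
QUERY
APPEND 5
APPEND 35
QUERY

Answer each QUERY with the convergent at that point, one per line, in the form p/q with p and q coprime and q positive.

33/1
727/22
16027/485
641807/19422
4662419707/141091505
4878951854345/147644078228
244115671663272/7387290221287
10501852833375041/317801123593569
409816376173289871/12401631110370478
20091504285324578720/607997725531746991
1724990152051867365782/52200675176834054311
10390533737258026642003/314432448143178190326
521251677014953199465932/15773823082335743570611
12520430782096134813824371/378886186424201023884990
2221839626344443089214396916/67236052618541131228729625

APPEND 33: p_0 = 33·1 + 0 = 33, q_0 = 33·0 + 1 = 1 → 33/1
APPEND 22: p_1 = 22·33 + 1 = 727, q_1 = 22·1 + 0 = 22 → 727/22
APPEND 22: p_2 = 22·727 + 33 = 16027, q_2 = 22·22 + 1 = 485 → 16027/485
APPEND 40: p_3 = 40·16027 + 727 = 641807, q_3 = 40·485 + 22 = 19422 → 641807/19422
APPEND 40: p_4 = 40·641807 + 16027 = 25688307, q_4 = 40·19422 + 485 = 777365 → 25688307/777365
APPEND 9: p_5 = 9·25688307 + 641807 = 231836570, q_5 = 9·777365 + 19422 = 7015707 → 231836570/7015707
APPEND 20: p_6 = 20·231836570 + 25688307 = 4662419707, q_6 = 20·7015707 + 777365 = 141091505 → 4662419707/141091505
APPEND 36: p_7 = 36·4662419707 + 231836570 = 168078946022, q_7 = 36·141091505 + 7015707 = 5086309887 → 168078946022/5086309887
APPEND 29: p_8 = 29·168078946022 + 4662419707 = 4878951854345, q_8 = 29·5086309887 + 141091505 = 147644078228 → 4878951854345/147644078228
APPEND 50: p_9 = 50·4878951854345 + 168078946022 = 244115671663272, q_9 = 50·147644078228 + 5086309887 = 7387290221287 → 244115671663272/7387290221287
APPEND 43: p_10 = 43·244115671663272 + 4878951854345 = 10501852833375041, q_10 = 43·7387290221287 + 147644078228 = 317801123593569 → 10501852833375041/317801123593569
APPEND 39: p_11 = 39·10501852833375041 + 244115671663272 = 409816376173289871, q_11 = 39·317801123593569 + 7387290221287 = 12401631110370478 → 409816376173289871/12401631110370478
APPEND 49: p_12 = 49·409816376173289871 + 10501852833375041 = 20091504285324578720, q_12 = 49·12401631110370478 + 317801123593569 = 607997725531746991 → 20091504285324578720/607997725531746991
APPEND 2: p_13 = 2·20091504285324578720 + 409816376173289871 = 40592824946822447311, q_13 = 2·607997725531746991 + 12401631110370478 = 1228397082173864460 → 40592824946822447311/1228397082173864460
APPEND 42: p_14 = 42·40592824946822447311 + 20091504285324578720 = 1724990152051867365782, q_14 = 42·1228397082173864460 + 607997725531746991 = 52200675176834054311 → 1724990152051867365782/52200675176834054311
APPEND 6: p_15 = 6·1724990152051867365782 + 40592824946822447311 = 10390533737258026642003, q_15 = 6·52200675176834054311 + 1228397082173864460 = 314432448143178190326 → 10390533737258026642003/314432448143178190326
APPEND 50: p_16 = 50·10390533737258026642003 + 1724990152051867365782 = 521251677014953199465932, q_16 = 50·314432448143178190326 + 52200675176834054311 = 15773823082335743570611 → 521251677014953199465932/15773823082335743570611
APPEND 24: p_17 = 24·521251677014953199465932 + 10390533737258026642003 = 12520430782096134813824371, q_17 = 24·15773823082335743570611 + 314432448143178190326 = 378886186424201023884990 → 12520430782096134813824371/378886186424201023884990
APPEND 5: p_18 = 5·12520430782096134813824371 + 521251677014953199465932 = 63123405587495627268587787, q_18 = 5·378886186424201023884990 + 15773823082335743570611 = 1910204755203340862995561 → 63123405587495627268587787/1910204755203340862995561
APPEND 35: p_19 = 35·63123405587495627268587787 + 12520430782096134813824371 = 2221839626344443089214396916, q_19 = 35·1910204755203340862995561 + 378886186424201023884990 = 67236052618541131228729625 → 2221839626344443089214396916/67236052618541131228729625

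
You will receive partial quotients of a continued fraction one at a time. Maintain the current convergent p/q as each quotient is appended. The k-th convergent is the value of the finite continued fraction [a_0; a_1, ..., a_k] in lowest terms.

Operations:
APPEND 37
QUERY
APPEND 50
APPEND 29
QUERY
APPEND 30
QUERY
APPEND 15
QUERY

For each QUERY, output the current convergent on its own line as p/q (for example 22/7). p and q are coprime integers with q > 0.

37/1
53716/1451
1613331/43580
24253681/655151

APPEND 37: p_0 = 37·1 + 0 = 37, q_0 = 37·0 + 1 = 1 → 37/1
APPEND 50: p_1 = 50·37 + 1 = 1851, q_1 = 50·1 + 0 = 50 → 1851/50
APPEND 29: p_2 = 29·1851 + 37 = 53716, q_2 = 29·50 + 1 = 1451 → 53716/1451
APPEND 30: p_3 = 30·53716 + 1851 = 1613331, q_3 = 30·1451 + 50 = 43580 → 1613331/43580
APPEND 15: p_4 = 15·1613331 + 53716 = 24253681, q_4 = 15·43580 + 1451 = 655151 → 24253681/655151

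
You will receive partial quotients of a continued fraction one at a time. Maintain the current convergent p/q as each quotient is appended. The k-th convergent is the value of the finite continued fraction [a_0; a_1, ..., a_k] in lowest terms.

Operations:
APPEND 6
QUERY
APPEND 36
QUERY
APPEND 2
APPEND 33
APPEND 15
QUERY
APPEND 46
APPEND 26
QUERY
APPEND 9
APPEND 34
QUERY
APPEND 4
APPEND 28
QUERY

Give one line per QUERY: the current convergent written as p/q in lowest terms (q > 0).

6/1
217/36
221495/36748
265512677/44050926
81859311077/13581191284
9317297044501/1545822848328

APPEND 6: p_0 = 6·1 + 0 = 6, q_0 = 6·0 + 1 = 1 → 6/1
APPEND 36: p_1 = 36·6 + 1 = 217, q_1 = 36·1 + 0 = 36 → 217/36
APPEND 2: p_2 = 2·217 + 6 = 440, q_2 = 2·36 + 1 = 73 → 440/73
APPEND 33: p_3 = 33·440 + 217 = 14737, q_3 = 33·73 + 36 = 2445 → 14737/2445
APPEND 15: p_4 = 15·14737 + 440 = 221495, q_4 = 15·2445 + 73 = 36748 → 221495/36748
APPEND 46: p_5 = 46·221495 + 14737 = 10203507, q_5 = 46·36748 + 2445 = 1692853 → 10203507/1692853
APPEND 26: p_6 = 26·10203507 + 221495 = 265512677, q_6 = 26·1692853 + 36748 = 44050926 → 265512677/44050926
APPEND 9: p_7 = 9·265512677 + 10203507 = 2399817600, q_7 = 9·44050926 + 1692853 = 398151187 → 2399817600/398151187
APPEND 34: p_8 = 34·2399817600 + 265512677 = 81859311077, q_8 = 34·398151187 + 44050926 = 13581191284 → 81859311077/13581191284
APPEND 4: p_9 = 4·81859311077 + 2399817600 = 329837061908, q_9 = 4·13581191284 + 398151187 = 54722916323 → 329837061908/54722916323
APPEND 28: p_10 = 28·329837061908 + 81859311077 = 9317297044501, q_10 = 28·54722916323 + 13581191284 = 1545822848328 → 9317297044501/1545822848328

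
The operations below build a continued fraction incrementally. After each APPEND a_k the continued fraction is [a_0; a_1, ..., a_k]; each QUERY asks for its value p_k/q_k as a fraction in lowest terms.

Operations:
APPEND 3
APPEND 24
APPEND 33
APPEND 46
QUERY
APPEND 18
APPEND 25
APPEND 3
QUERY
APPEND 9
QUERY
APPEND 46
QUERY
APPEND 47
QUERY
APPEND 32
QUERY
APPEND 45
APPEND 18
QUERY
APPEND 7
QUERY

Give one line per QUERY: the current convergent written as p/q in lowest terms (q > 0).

APPEND 3: p_0 = 3·1 + 0 = 3, q_0 = 3·0 + 1 = 1 → 3/1
APPEND 24: p_1 = 24·3 + 1 = 73, q_1 = 24·1 + 0 = 24 → 73/24
APPEND 33: p_2 = 33·73 + 3 = 2412, q_2 = 33·24 + 1 = 793 → 2412/793
APPEND 46: p_3 = 46·2412 + 73 = 111025, q_3 = 46·793 + 24 = 36502 → 111025/36502
APPEND 18: p_4 = 18·111025 + 2412 = 2000862, q_4 = 18·36502 + 793 = 657829 → 2000862/657829
APPEND 25: p_5 = 25·2000862 + 111025 = 50132575, q_5 = 25·657829 + 36502 = 16482227 → 50132575/16482227
APPEND 3: p_6 = 3·50132575 + 2000862 = 152398587, q_6 = 3·16482227 + 657829 = 50104510 → 152398587/50104510
APPEND 9: p_7 = 9·152398587 + 50132575 = 1421719858, q_7 = 9·50104510 + 16482227 = 467422817 → 1421719858/467422817
APPEND 46: p_8 = 46·1421719858 + 152398587 = 65551512055, q_8 = 46·467422817 + 50104510 = 21551554092 → 65551512055/21551554092
APPEND 47: p_9 = 47·65551512055 + 1421719858 = 3082342786443, q_9 = 47·21551554092 + 467422817 = 1013390465141 → 3082342786443/1013390465141
APPEND 32: p_10 = 32·3082342786443 + 65551512055 = 98700520678231, q_10 = 32·1013390465141 + 21551554092 = 32450046438604 → 98700520678231/32450046438604
APPEND 45: p_11 = 45·98700520678231 + 3082342786443 = 4444605773306838, q_11 = 45·32450046438604 + 1013390465141 = 1461265480202321 → 4444605773306838/1461265480202321
APPEND 18: p_12 = 18·4444605773306838 + 98700520678231 = 80101604440201315, q_12 = 18·1461265480202321 + 32450046438604 = 26335228690080382 → 80101604440201315/26335228690080382
APPEND 7: p_13 = 7·80101604440201315 + 4444605773306838 = 565155836854716043, q_13 = 7·26335228690080382 + 1461265480202321 = 185807866310764995 → 565155836854716043/185807866310764995

111025/36502
152398587/50104510
1421719858/467422817
65551512055/21551554092
3082342786443/1013390465141
98700520678231/32450046438604
80101604440201315/26335228690080382
565155836854716043/185807866310764995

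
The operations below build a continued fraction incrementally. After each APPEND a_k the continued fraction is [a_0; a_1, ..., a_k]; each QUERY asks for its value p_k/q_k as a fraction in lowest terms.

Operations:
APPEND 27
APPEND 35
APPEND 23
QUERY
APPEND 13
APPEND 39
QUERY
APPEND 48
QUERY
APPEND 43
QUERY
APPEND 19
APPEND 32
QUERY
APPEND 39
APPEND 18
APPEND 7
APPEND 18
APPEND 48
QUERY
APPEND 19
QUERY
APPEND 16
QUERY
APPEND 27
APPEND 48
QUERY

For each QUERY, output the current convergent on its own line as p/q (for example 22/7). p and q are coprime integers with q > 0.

APPEND 27: p_0 = 27·1 + 0 = 27, q_0 = 27·0 + 1 = 1 → 27/1
APPEND 35: p_1 = 35·27 + 1 = 946, q_1 = 35·1 + 0 = 35 → 946/35
APPEND 23: p_2 = 23·946 + 27 = 21785, q_2 = 23·35 + 1 = 806 → 21785/806
APPEND 13: p_3 = 13·21785 + 946 = 284151, q_3 = 13·806 + 35 = 10513 → 284151/10513
APPEND 39: p_4 = 39·284151 + 21785 = 11103674, q_4 = 39·10513 + 806 = 410813 → 11103674/410813
APPEND 48: p_5 = 48·11103674 + 284151 = 533260503, q_5 = 48·410813 + 10513 = 19729537 → 533260503/19729537
APPEND 43: p_6 = 43·533260503 + 11103674 = 22941305303, q_6 = 43·19729537 + 410813 = 848780904 → 22941305303/848780904
APPEND 19: p_7 = 19·22941305303 + 533260503 = 436418061260, q_7 = 19·848780904 + 19729537 = 16146566713 → 436418061260/16146566713
APPEND 32: p_8 = 32·436418061260 + 22941305303 = 13988319265623, q_8 = 32·16146566713 + 848780904 = 517538915720 → 13988319265623/517538915720
APPEND 39: p_9 = 39·13988319265623 + 436418061260 = 545980869420557, q_9 = 39·517538915720 + 16146566713 = 20200164279793 → 545980869420557/20200164279793
APPEND 18: p_10 = 18·545980869420557 + 13988319265623 = 9841643968835649, q_10 = 18·20200164279793 + 517538915720 = 364120495951994 → 9841643968835649/364120495951994
APPEND 7: p_11 = 7·9841643968835649 + 545980869420557 = 69437488651270100, q_11 = 7·364120495951994 + 20200164279793 = 2569043635943751 → 69437488651270100/2569043635943751
APPEND 18: p_12 = 18·69437488651270100 + 9841643968835649 = 1259716439691697449, q_12 = 18·2569043635943751 + 364120495951994 = 46606905942939512 → 1259716439691697449/46606905942939512
APPEND 48: p_13 = 48·1259716439691697449 + 69437488651270100 = 60535826593852747652, q_13 = 48·46606905942939512 + 2569043635943751 = 2239700528897040327 → 60535826593852747652/2239700528897040327
APPEND 19: p_14 = 19·60535826593852747652 + 1259716439691697449 = 1151440421722893902837, q_14 = 19·2239700528897040327 + 46606905942939512 = 42600916954986705725 → 1151440421722893902837/42600916954986705725
APPEND 16: p_15 = 16·1151440421722893902837 + 60535826593852747652 = 18483582574160155193044, q_15 = 16·42600916954986705725 + 2239700528897040327 = 683854371808684331927 → 18483582574160155193044/683854371808684331927
APPEND 27: p_16 = 27·18483582574160155193044 + 1151440421722893902837 = 500208169924047084115025, q_16 = 27·683854371808684331927 + 42600916954986705725 = 18506668955789463667754 → 500208169924047084115025/18506668955789463667754
APPEND 48: p_17 = 48·500208169924047084115025 + 18483582574160155193044 = 24028475738928420192714244, q_17 = 48·18506668955789463667754 + 683854371808684331927 = 889003964249702940384119 → 24028475738928420192714244/889003964249702940384119

21785/806
11103674/410813
533260503/19729537
22941305303/848780904
13988319265623/517538915720
60535826593852747652/2239700528897040327
1151440421722893902837/42600916954986705725
18483582574160155193044/683854371808684331927
24028475738928420192714244/889003964249702940384119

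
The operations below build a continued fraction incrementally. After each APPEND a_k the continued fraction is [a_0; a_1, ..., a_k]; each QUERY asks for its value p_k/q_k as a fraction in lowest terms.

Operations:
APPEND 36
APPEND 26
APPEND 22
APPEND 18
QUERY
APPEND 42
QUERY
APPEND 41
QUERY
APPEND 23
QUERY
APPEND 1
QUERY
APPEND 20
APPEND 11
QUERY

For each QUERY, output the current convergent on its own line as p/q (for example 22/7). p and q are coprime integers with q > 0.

APPEND 36: p_0 = 36·1 + 0 = 36, q_0 = 36·0 + 1 = 1 → 36/1
APPEND 26: p_1 = 26·36 + 1 = 937, q_1 = 26·1 + 0 = 26 → 937/26
APPEND 22: p_2 = 22·937 + 36 = 20650, q_2 = 22·26 + 1 = 573 → 20650/573
APPEND 18: p_3 = 18·20650 + 937 = 372637, q_3 = 18·573 + 26 = 10340 → 372637/10340
APPEND 42: p_4 = 42·372637 + 20650 = 15671404, q_4 = 42·10340 + 573 = 434853 → 15671404/434853
APPEND 41: p_5 = 41·15671404 + 372637 = 642900201, q_5 = 41·434853 + 10340 = 17839313 → 642900201/17839313
APPEND 23: p_6 = 23·642900201 + 15671404 = 14802376027, q_6 = 23·17839313 + 434853 = 410739052 → 14802376027/410739052
APPEND 1: p_7 = 1·14802376027 + 642900201 = 15445276228, q_7 = 1·410739052 + 17839313 = 428578365 → 15445276228/428578365
APPEND 20: p_8 = 20·15445276228 + 14802376027 = 323707900587, q_8 = 20·428578365 + 410739052 = 8982306352 → 323707900587/8982306352
APPEND 11: p_9 = 11·323707900587 + 15445276228 = 3576232182685, q_9 = 11·8982306352 + 428578365 = 99233948237 → 3576232182685/99233948237

372637/10340
15671404/434853
642900201/17839313
14802376027/410739052
15445276228/428578365
3576232182685/99233948237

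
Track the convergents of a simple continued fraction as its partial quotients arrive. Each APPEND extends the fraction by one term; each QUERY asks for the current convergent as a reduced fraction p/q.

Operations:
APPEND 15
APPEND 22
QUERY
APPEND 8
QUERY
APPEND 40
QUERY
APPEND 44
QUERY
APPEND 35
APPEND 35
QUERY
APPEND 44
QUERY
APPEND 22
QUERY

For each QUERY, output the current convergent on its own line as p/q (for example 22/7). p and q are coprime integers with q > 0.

APPEND 15: p_0 = 15·1 + 0 = 15, q_0 = 15·0 + 1 = 1 → 15/1
APPEND 22: p_1 = 22·15 + 1 = 331, q_1 = 22·1 + 0 = 22 → 331/22
APPEND 8: p_2 = 8·331 + 15 = 2663, q_2 = 8·22 + 1 = 177 → 2663/177
APPEND 40: p_3 = 40·2663 + 331 = 106851, q_3 = 40·177 + 22 = 7102 → 106851/7102
APPEND 44: p_4 = 44·106851 + 2663 = 4704107, q_4 = 44·7102 + 177 = 312665 → 4704107/312665
APPEND 35: p_5 = 35·4704107 + 106851 = 164750596, q_5 = 35·312665 + 7102 = 10950377 → 164750596/10950377
APPEND 35: p_6 = 35·164750596 + 4704107 = 5770974967, q_6 = 35·10950377 + 312665 = 383575860 → 5770974967/383575860
APPEND 44: p_7 = 44·5770974967 + 164750596 = 254087649144, q_7 = 44·383575860 + 10950377 = 16888288217 → 254087649144/16888288217
APPEND 22: p_8 = 22·254087649144 + 5770974967 = 5595699256135, q_8 = 22·16888288217 + 383575860 = 371925916634 → 5595699256135/371925916634

331/22
2663/177
106851/7102
4704107/312665
5770974967/383575860
254087649144/16888288217
5595699256135/371925916634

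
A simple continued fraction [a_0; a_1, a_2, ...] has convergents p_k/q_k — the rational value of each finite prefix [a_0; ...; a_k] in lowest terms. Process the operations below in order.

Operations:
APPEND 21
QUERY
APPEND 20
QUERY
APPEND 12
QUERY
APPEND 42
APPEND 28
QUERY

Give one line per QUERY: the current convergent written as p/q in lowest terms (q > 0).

21/1
421/20
5073/241
5982709/284217

APPEND 21: p_0 = 21·1 + 0 = 21, q_0 = 21·0 + 1 = 1 → 21/1
APPEND 20: p_1 = 20·21 + 1 = 421, q_1 = 20·1 + 0 = 20 → 421/20
APPEND 12: p_2 = 12·421 + 21 = 5073, q_2 = 12·20 + 1 = 241 → 5073/241
APPEND 42: p_3 = 42·5073 + 421 = 213487, q_3 = 42·241 + 20 = 10142 → 213487/10142
APPEND 28: p_4 = 28·213487 + 5073 = 5982709, q_4 = 28·10142 + 241 = 284217 → 5982709/284217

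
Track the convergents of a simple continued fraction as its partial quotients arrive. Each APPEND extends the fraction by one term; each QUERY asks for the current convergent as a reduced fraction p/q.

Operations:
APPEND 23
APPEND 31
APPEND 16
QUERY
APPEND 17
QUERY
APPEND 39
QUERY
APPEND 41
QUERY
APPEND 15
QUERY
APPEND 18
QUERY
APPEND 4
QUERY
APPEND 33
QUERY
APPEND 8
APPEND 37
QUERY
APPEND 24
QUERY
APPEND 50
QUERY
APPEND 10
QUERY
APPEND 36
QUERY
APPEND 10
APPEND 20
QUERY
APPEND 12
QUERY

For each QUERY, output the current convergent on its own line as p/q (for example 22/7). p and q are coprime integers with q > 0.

APPEND 23: p_0 = 23·1 + 0 = 23, q_0 = 23·0 + 1 = 1 → 23/1
APPEND 31: p_1 = 31·23 + 1 = 714, q_1 = 31·1 + 0 = 31 → 714/31
APPEND 16: p_2 = 16·714 + 23 = 11447, q_2 = 16·31 + 1 = 497 → 11447/497
APPEND 17: p_3 = 17·11447 + 714 = 195313, q_3 = 17·497 + 31 = 8480 → 195313/8480
APPEND 39: p_4 = 39·195313 + 11447 = 7628654, q_4 = 39·8480 + 497 = 331217 → 7628654/331217
APPEND 41: p_5 = 41·7628654 + 195313 = 312970127, q_5 = 41·331217 + 8480 = 13588377 → 312970127/13588377
APPEND 15: p_6 = 15·312970127 + 7628654 = 4702180559, q_6 = 15·13588377 + 331217 = 204156872 → 4702180559/204156872
APPEND 18: p_7 = 18·4702180559 + 312970127 = 84952220189, q_7 = 18·204156872 + 13588377 = 3688412073 → 84952220189/3688412073
APPEND 4: p_8 = 4·84952220189 + 4702180559 = 344511061315, q_8 = 4·3688412073 + 204156872 = 14957805164 → 344511061315/14957805164
APPEND 33: p_9 = 33·344511061315 + 84952220189 = 11453817243584, q_9 = 33·14957805164 + 3688412073 = 497295982485 → 11453817243584/497295982485
APPEND 8: p_10 = 8·11453817243584 + 344511061315 = 91975049009987, q_10 = 8·497295982485 + 14957805164 = 3993325665044 → 91975049009987/3993325665044
APPEND 37: p_11 = 37·91975049009987 + 11453817243584 = 3414530630613103, q_11 = 37·3993325665044 + 497295982485 = 148250345589113 → 3414530630613103/148250345589113
APPEND 24: p_12 = 24·3414530630613103 + 91975049009987 = 82040710183724459, q_12 = 24·148250345589113 + 3993325665044 = 3562001619803756 → 82040710183724459/3562001619803756
APPEND 50: p_13 = 50·82040710183724459 + 3414530630613103 = 4105450039816836053, q_13 = 50·3562001619803756 + 148250345589113 = 178248331335776913 → 4105450039816836053/178248331335776913
APPEND 10: p_14 = 10·4105450039816836053 + 82040710183724459 = 41136541108352084989, q_14 = 10·178248331335776913 + 3562001619803756 = 1786045314977572886 → 41136541108352084989/1786045314977572886
APPEND 36: p_15 = 36·41136541108352084989 + 4105450039816836053 = 1485020929940491895657, q_15 = 36·1786045314977572886 + 178248331335776913 = 64475879670528400809 → 1485020929940491895657/64475879670528400809
APPEND 10: p_16 = 10·1485020929940491895657 + 41136541108352084989 = 14891345840513271041559, q_16 = 10·64475879670528400809 + 1786045314977572886 = 646544842020261580976 → 14891345840513271041559/646544842020261580976
APPEND 20: p_17 = 20·14891345840513271041559 + 1485020929940491895657 = 299311937740205912726837, q_17 = 20·646544842020261580976 + 64475879670528400809 = 12995372720075760020329 → 299311937740205912726837/12995372720075760020329
APPEND 12: p_18 = 12·299311937740205912726837 + 14891345840513271041559 = 3606634598722984223763603, q_18 = 12·12995372720075760020329 + 646544842020261580976 = 156591017482929381824924 → 3606634598722984223763603/156591017482929381824924

11447/497
195313/8480
7628654/331217
312970127/13588377
4702180559/204156872
84952220189/3688412073
344511061315/14957805164
11453817243584/497295982485
3414530630613103/148250345589113
82040710183724459/3562001619803756
4105450039816836053/178248331335776913
41136541108352084989/1786045314977572886
1485020929940491895657/64475879670528400809
299311937740205912726837/12995372720075760020329
3606634598722984223763603/156591017482929381824924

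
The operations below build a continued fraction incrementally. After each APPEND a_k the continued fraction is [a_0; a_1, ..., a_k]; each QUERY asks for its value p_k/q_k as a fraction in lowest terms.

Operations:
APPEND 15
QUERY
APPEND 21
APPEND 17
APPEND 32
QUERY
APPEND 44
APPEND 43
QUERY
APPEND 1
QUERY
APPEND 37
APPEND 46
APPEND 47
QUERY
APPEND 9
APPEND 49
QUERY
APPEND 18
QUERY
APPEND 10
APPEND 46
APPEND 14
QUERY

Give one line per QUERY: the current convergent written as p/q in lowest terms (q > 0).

15/1
172700/11477
327152741/21741355
334756928/22246701
27514296659167/1828497873543
12189990987000844/810101485578523
219668051576022165/14598322107509434
1427796829574022818940/94886069561139128711

APPEND 15: p_0 = 15·1 + 0 = 15, q_0 = 15·0 + 1 = 1 → 15/1
APPEND 21: p_1 = 21·15 + 1 = 316, q_1 = 21·1 + 0 = 21 → 316/21
APPEND 17: p_2 = 17·316 + 15 = 5387, q_2 = 17·21 + 1 = 358 → 5387/358
APPEND 32: p_3 = 32·5387 + 316 = 172700, q_3 = 32·358 + 21 = 11477 → 172700/11477
APPEND 44: p_4 = 44·172700 + 5387 = 7604187, q_4 = 44·11477 + 358 = 505346 → 7604187/505346
APPEND 43: p_5 = 43·7604187 + 172700 = 327152741, q_5 = 43·505346 + 11477 = 21741355 → 327152741/21741355
APPEND 1: p_6 = 1·327152741 + 7604187 = 334756928, q_6 = 1·21741355 + 505346 = 22246701 → 334756928/22246701
APPEND 37: p_7 = 37·334756928 + 327152741 = 12713159077, q_7 = 37·22246701 + 21741355 = 844869292 → 12713159077/844869292
APPEND 46: p_8 = 46·12713159077 + 334756928 = 585140074470, q_8 = 46·844869292 + 22246701 = 38886234133 → 585140074470/38886234133
APPEND 47: p_9 = 47·585140074470 + 12713159077 = 27514296659167, q_9 = 47·38886234133 + 844869292 = 1828497873543 → 27514296659167/1828497873543
APPEND 9: p_10 = 9·27514296659167 + 585140074470 = 248213810006973, q_10 = 9·1828497873543 + 38886234133 = 16495367096020 → 248213810006973/16495367096020
APPEND 49: p_11 = 49·248213810006973 + 27514296659167 = 12189990987000844, q_11 = 49·16495367096020 + 1828497873543 = 810101485578523 → 12189990987000844/810101485578523
APPEND 18: p_12 = 18·12189990987000844 + 248213810006973 = 219668051576022165, q_12 = 18·810101485578523 + 16495367096020 = 14598322107509434 → 219668051576022165/14598322107509434
APPEND 10: p_13 = 10·219668051576022165 + 12189990987000844 = 2208870506747222494, q_13 = 10·14598322107509434 + 810101485578523 = 146793322560672863 → 2208870506747222494/146793322560672863
APPEND 46: p_14 = 46·2208870506747222494 + 219668051576022165 = 101827711361948256889, q_14 = 46·146793322560672863 + 14598322107509434 = 6767091159898461132 → 101827711361948256889/6767091159898461132
APPEND 14: p_15 = 14·101827711361948256889 + 2208870506747222494 = 1427796829574022818940, q_15 = 14·6767091159898461132 + 146793322560672863 = 94886069561139128711 → 1427796829574022818940/94886069561139128711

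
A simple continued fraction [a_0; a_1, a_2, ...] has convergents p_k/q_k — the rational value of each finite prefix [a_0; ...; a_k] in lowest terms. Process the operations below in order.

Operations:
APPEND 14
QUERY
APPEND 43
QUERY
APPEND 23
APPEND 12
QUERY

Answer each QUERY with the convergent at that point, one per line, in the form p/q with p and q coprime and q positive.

APPEND 14: p_0 = 14·1 + 0 = 14, q_0 = 14·0 + 1 = 1 → 14/1
APPEND 43: p_1 = 43·14 + 1 = 603, q_1 = 43·1 + 0 = 43 → 603/43
APPEND 23: p_2 = 23·603 + 14 = 13883, q_2 = 23·43 + 1 = 990 → 13883/990
APPEND 12: p_3 = 12·13883 + 603 = 167199, q_3 = 12·990 + 43 = 11923 → 167199/11923

14/1
603/43
167199/11923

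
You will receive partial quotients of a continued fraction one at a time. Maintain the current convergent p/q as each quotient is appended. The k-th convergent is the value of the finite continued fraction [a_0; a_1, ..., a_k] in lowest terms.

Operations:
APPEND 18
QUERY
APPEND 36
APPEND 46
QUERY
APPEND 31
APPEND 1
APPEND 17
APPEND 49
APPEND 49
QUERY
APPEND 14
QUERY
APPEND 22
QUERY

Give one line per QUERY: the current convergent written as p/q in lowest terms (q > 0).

APPEND 18: p_0 = 18·1 + 0 = 18, q_0 = 18·0 + 1 = 1 → 18/1
APPEND 36: p_1 = 36·18 + 1 = 649, q_1 = 36·1 + 0 = 36 → 649/36
APPEND 46: p_2 = 46·649 + 18 = 29872, q_2 = 46·36 + 1 = 1657 → 29872/1657
APPEND 31: p_3 = 31·29872 + 649 = 926681, q_3 = 31·1657 + 36 = 51403 → 926681/51403
APPEND 1: p_4 = 1·926681 + 29872 = 956553, q_4 = 1·51403 + 1657 = 53060 → 956553/53060
APPEND 17: p_5 = 17·956553 + 926681 = 17188082, q_5 = 17·53060 + 51403 = 953423 → 17188082/953423
APPEND 49: p_6 = 49·17188082 + 956553 = 843172571, q_6 = 49·953423 + 53060 = 46770787 → 843172571/46770787
APPEND 49: p_7 = 49·843172571 + 17188082 = 41332644061, q_7 = 49·46770787 + 953423 = 2292721986 → 41332644061/2292721986
APPEND 14: p_8 = 14·41332644061 + 843172571 = 579500189425, q_8 = 14·2292721986 + 46770787 = 32144878591 → 579500189425/32144878591
APPEND 22: p_9 = 22·579500189425 + 41332644061 = 12790336811411, q_9 = 22·32144878591 + 2292721986 = 709480050988 → 12790336811411/709480050988

18/1
29872/1657
41332644061/2292721986
579500189425/32144878591
12790336811411/709480050988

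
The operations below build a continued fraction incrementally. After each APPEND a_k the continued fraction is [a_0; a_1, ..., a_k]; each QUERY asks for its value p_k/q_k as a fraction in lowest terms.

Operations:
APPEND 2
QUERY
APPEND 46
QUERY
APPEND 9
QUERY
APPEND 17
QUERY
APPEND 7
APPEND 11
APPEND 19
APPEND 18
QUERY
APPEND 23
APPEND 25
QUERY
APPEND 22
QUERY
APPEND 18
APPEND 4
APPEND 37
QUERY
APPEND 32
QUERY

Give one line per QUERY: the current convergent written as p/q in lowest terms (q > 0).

APPEND 2: p_0 = 2·1 + 0 = 2, q_0 = 2·0 + 1 = 1 → 2/1
APPEND 46: p_1 = 46·2 + 1 = 93, q_1 = 46·1 + 0 = 46 → 93/46
APPEND 9: p_2 = 9·93 + 2 = 839, q_2 = 9·46 + 1 = 415 → 839/415
APPEND 17: p_3 = 17·839 + 93 = 14356, q_3 = 17·415 + 46 = 7101 → 14356/7101
APPEND 7: p_4 = 7·14356 + 839 = 101331, q_4 = 7·7101 + 415 = 50122 → 101331/50122
APPEND 11: p_5 = 11·101331 + 14356 = 1128997, q_5 = 11·50122 + 7101 = 558443 → 1128997/558443
APPEND 19: p_6 = 19·1128997 + 101331 = 21552274, q_6 = 19·558443 + 50122 = 10660539 → 21552274/10660539
APPEND 18: p_7 = 18·21552274 + 1128997 = 389069929, q_7 = 18·10660539 + 558443 = 192448145 → 389069929/192448145
APPEND 23: p_8 = 23·389069929 + 21552274 = 8970160641, q_8 = 23·192448145 + 10660539 = 4436967874 → 8970160641/4436967874
APPEND 25: p_9 = 25·8970160641 + 389069929 = 224643085954, q_9 = 25·4436967874 + 192448145 = 111116644995 → 224643085954/111116644995
APPEND 22: p_10 = 22·224643085954 + 8970160641 = 4951118051629, q_10 = 22·111116644995 + 4436967874 = 2449003157764 → 4951118051629/2449003157764
APPEND 18: p_11 = 18·4951118051629 + 224643085954 = 89344768015276, q_11 = 18·2449003157764 + 111116644995 = 44193173484747 → 89344768015276/44193173484747
APPEND 4: p_12 = 4·89344768015276 + 4951118051629 = 362330190112733, q_12 = 4·44193173484747 + 2449003157764 = 179221697096752 → 362330190112733/179221697096752
APPEND 37: p_13 = 37·362330190112733 + 89344768015276 = 13495561802186397, q_13 = 37·179221697096752 + 44193173484747 = 6675395966064571 → 13495561802186397/6675395966064571
APPEND 32: p_14 = 32·13495561802186397 + 362330190112733 = 432220307860077437, q_14 = 32·6675395966064571 + 179221697096752 = 213791892611163024 → 432220307860077437/213791892611163024

2/1
93/46
839/415
14356/7101
389069929/192448145
224643085954/111116644995
4951118051629/2449003157764
13495561802186397/6675395966064571
432220307860077437/213791892611163024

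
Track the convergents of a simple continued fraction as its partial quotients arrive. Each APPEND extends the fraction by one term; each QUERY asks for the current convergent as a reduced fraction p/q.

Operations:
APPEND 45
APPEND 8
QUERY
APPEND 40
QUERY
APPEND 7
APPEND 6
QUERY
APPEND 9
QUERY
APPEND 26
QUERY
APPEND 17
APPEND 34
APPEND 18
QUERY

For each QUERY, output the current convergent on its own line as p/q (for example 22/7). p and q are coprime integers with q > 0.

361/8
14485/321
625021/13851
5726945/126914
149525591/3313615
1564408261734/34668625267

APPEND 45: p_0 = 45·1 + 0 = 45, q_0 = 45·0 + 1 = 1 → 45/1
APPEND 8: p_1 = 8·45 + 1 = 361, q_1 = 8·1 + 0 = 8 → 361/8
APPEND 40: p_2 = 40·361 + 45 = 14485, q_2 = 40·8 + 1 = 321 → 14485/321
APPEND 7: p_3 = 7·14485 + 361 = 101756, q_3 = 7·321 + 8 = 2255 → 101756/2255
APPEND 6: p_4 = 6·101756 + 14485 = 625021, q_4 = 6·2255 + 321 = 13851 → 625021/13851
APPEND 9: p_5 = 9·625021 + 101756 = 5726945, q_5 = 9·13851 + 2255 = 126914 → 5726945/126914
APPEND 26: p_6 = 26·5726945 + 625021 = 149525591, q_6 = 26·126914 + 13851 = 3313615 → 149525591/3313615
APPEND 17: p_7 = 17·149525591 + 5726945 = 2547661992, q_7 = 17·3313615 + 126914 = 56458369 → 2547661992/56458369
APPEND 34: p_8 = 34·2547661992 + 149525591 = 86770033319, q_8 = 34·56458369 + 3313615 = 1922898161 → 86770033319/1922898161
APPEND 18: p_9 = 18·86770033319 + 2547661992 = 1564408261734, q_9 = 18·1922898161 + 56458369 = 34668625267 → 1564408261734/34668625267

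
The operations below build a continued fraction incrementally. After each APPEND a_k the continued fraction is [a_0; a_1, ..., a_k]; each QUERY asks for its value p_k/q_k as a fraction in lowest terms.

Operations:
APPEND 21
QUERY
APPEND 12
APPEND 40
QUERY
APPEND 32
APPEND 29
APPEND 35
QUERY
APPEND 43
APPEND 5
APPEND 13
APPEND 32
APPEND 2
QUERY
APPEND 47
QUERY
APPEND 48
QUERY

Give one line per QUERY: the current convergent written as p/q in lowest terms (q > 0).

21/1
10141/481
330316175/15667299
61395780359525/2912076734453
2915828390235217/138301296394292
140021158511649941/6641374303660469

APPEND 21: p_0 = 21·1 + 0 = 21, q_0 = 21·0 + 1 = 1 → 21/1
APPEND 12: p_1 = 12·21 + 1 = 253, q_1 = 12·1 + 0 = 12 → 253/12
APPEND 40: p_2 = 40·253 + 21 = 10141, q_2 = 40·12 + 1 = 481 → 10141/481
APPEND 32: p_3 = 32·10141 + 253 = 324765, q_3 = 32·481 + 12 = 15404 → 324765/15404
APPEND 29: p_4 = 29·324765 + 10141 = 9428326, q_4 = 29·15404 + 481 = 447197 → 9428326/447197
APPEND 35: p_5 = 35·9428326 + 324765 = 330316175, q_5 = 35·447197 + 15404 = 15667299 → 330316175/15667299
APPEND 43: p_6 = 43·330316175 + 9428326 = 14213023851, q_6 = 43·15667299 + 447197 = 674141054 → 14213023851/674141054
APPEND 5: p_7 = 5·14213023851 + 330316175 = 71395435430, q_7 = 5·674141054 + 15667299 = 3386372569 → 71395435430/3386372569
APPEND 13: p_8 = 13·71395435430 + 14213023851 = 942353684441, q_8 = 13·3386372569 + 674141054 = 44696984451 → 942353684441/44696984451
APPEND 32: p_9 = 32·942353684441 + 71395435430 = 30226713337542, q_9 = 32·44696984451 + 3386372569 = 1433689875001 → 30226713337542/1433689875001
APPEND 2: p_10 = 2·30226713337542 + 942353684441 = 61395780359525, q_10 = 2·1433689875001 + 44696984451 = 2912076734453 → 61395780359525/2912076734453
APPEND 47: p_11 = 47·61395780359525 + 30226713337542 = 2915828390235217, q_11 = 47·2912076734453 + 1433689875001 = 138301296394292 → 2915828390235217/138301296394292
APPEND 48: p_12 = 48·2915828390235217 + 61395780359525 = 140021158511649941, q_12 = 48·138301296394292 + 2912076734453 = 6641374303660469 → 140021158511649941/6641374303660469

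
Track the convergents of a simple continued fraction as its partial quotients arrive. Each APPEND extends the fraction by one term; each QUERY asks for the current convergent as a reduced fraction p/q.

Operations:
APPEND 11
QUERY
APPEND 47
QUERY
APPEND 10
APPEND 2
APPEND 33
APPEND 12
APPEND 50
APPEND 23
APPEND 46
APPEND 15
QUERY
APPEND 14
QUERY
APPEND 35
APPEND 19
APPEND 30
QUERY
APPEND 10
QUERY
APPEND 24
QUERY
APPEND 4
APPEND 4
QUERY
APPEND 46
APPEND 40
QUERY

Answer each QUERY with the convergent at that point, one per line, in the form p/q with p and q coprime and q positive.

APPEND 11: p_0 = 11·1 + 0 = 11, q_0 = 11·0 + 1 = 1 → 11/1
APPEND 47: p_1 = 47·11 + 1 = 518, q_1 = 47·1 + 0 = 47 → 518/47
APPEND 10: p_2 = 10·518 + 11 = 5191, q_2 = 10·47 + 1 = 471 → 5191/471
APPEND 2: p_3 = 2·5191 + 518 = 10900, q_3 = 2·471 + 47 = 989 → 10900/989
APPEND 33: p_4 = 33·10900 + 5191 = 364891, q_4 = 33·989 + 471 = 33108 → 364891/33108
APPEND 12: p_5 = 12·364891 + 10900 = 4389592, q_5 = 12·33108 + 989 = 398285 → 4389592/398285
APPEND 50: p_6 = 50·4389592 + 364891 = 219844491, q_6 = 50·398285 + 33108 = 19947358 → 219844491/19947358
APPEND 23: p_7 = 23·219844491 + 4389592 = 5060812885, q_7 = 23·19947358 + 398285 = 459187519 → 5060812885/459187519
APPEND 46: p_8 = 46·5060812885 + 219844491 = 233017237201, q_8 = 46·459187519 + 19947358 = 21142573232 → 233017237201/21142573232
APPEND 15: p_9 = 15·233017237201 + 5060812885 = 3500319370900, q_9 = 15·21142573232 + 459187519 = 317597785999 → 3500319370900/317597785999
APPEND 14: p_10 = 14·3500319370900 + 233017237201 = 49237488429801, q_10 = 14·317597785999 + 21142573232 = 4467511577218 → 49237488429801/4467511577218
APPEND 35: p_11 = 35·49237488429801 + 3500319370900 = 1726812414413935, q_11 = 35·4467511577218 + 317597785999 = 156680502988629 → 1726812414413935/156680502988629
APPEND 19: p_12 = 19·1726812414413935 + 49237488429801 = 32858673362294566, q_12 = 19·156680502988629 + 4467511577218 = 2981397068361169 → 32858673362294566/2981397068361169
APPEND 30: p_13 = 30·32858673362294566 + 1726812414413935 = 987487013283250915, q_13 = 30·2981397068361169 + 156680502988629 = 89598592553823699 → 987487013283250915/89598592553823699
APPEND 10: p_14 = 10·987487013283250915 + 32858673362294566 = 9907728806194803716, q_14 = 10·89598592553823699 + 2981397068361169 = 898967322606598159 → 9907728806194803716/898967322606598159
APPEND 24: p_15 = 24·9907728806194803716 + 987487013283250915 = 238772978361958540099, q_15 = 24·898967322606598159 + 89598592553823699 = 21664814335112179515 → 238772978361958540099/21664814335112179515
APPEND 4: p_16 = 4·238772978361958540099 + 9907728806194803716 = 964999642254028964112, q_16 = 4·21664814335112179515 + 898967322606598159 = 87558224663055316219 → 964999642254028964112/87558224663055316219
APPEND 4: p_17 = 4·964999642254028964112 + 238772978361958540099 = 4098771547378074396547, q_17 = 4·87558224663055316219 + 21664814335112179515 = 371897712987333444391 → 4098771547378074396547/371897712987333444391
APPEND 46: p_18 = 46·4098771547378074396547 + 964999642254028964112 = 189508490821645451205274, q_18 = 46·371897712987333444391 + 87558224663055316219 = 17194853022080393758205 → 189508490821645451205274/17194853022080393758205
APPEND 40: p_19 = 40·189508490821645451205274 + 4098771547378074396547 = 7584438404413196122607507, q_19 = 40·17194853022080393758205 + 371897712987333444391 = 688166018596203083772591 → 7584438404413196122607507/688166018596203083772591

11/1
518/47
3500319370900/317597785999
49237488429801/4467511577218
987487013283250915/89598592553823699
9907728806194803716/898967322606598159
238772978361958540099/21664814335112179515
4098771547378074396547/371897712987333444391
7584438404413196122607507/688166018596203083772591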